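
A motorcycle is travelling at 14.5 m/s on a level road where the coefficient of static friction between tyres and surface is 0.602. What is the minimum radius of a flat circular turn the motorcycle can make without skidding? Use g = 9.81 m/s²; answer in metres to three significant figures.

At the limit, μ_s m g = m v²/r, so r_min = v²/(μ_s g) = (14.5)²/(0.602 × 9.81) = 210.2/5.906 = 35.60 m.

35.6 m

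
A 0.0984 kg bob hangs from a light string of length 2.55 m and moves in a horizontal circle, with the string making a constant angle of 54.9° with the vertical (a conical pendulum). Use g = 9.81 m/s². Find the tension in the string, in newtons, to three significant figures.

Vertically the bob has no acceleration, so T cosθ = mg.
T = mg/cosθ = 0.0984 × 9.81 / cos 54.9° = 0.9653/0.5750 = 1.679 N.

1.68 N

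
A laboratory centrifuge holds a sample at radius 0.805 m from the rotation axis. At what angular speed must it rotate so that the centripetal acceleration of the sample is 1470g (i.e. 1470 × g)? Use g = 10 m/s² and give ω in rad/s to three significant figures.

135 rad/s

Centripetal acceleration a_c = ω²r. Setting ω²r = 1470g:
ω = √(1470g / r) = √(1470 × 10.0 / 0.805) = √18260 = 135.1 rad/s.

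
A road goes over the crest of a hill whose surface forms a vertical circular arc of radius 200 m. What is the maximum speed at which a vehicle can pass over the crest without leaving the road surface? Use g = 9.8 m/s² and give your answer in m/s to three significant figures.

44.3 m/s

At the crest the centre of the circle is below the vehicle, so the net downward (centripetal) force is mg − N = mv²/r.
The vehicle leaves the road when N → 0, giving v_max = √(g r) = √(9.8 × 200) = 44.27 m/s.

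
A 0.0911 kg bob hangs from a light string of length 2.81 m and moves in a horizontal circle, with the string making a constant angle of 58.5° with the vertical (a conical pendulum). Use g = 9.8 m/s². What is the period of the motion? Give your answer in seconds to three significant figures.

2.43 s

r = L sinθ = 2.396 m. From T sinθ = mω²r and T cosθ = mg: tanθ = ω²r/g, so ω² = g tanθ / r = g/(L cosθ).
ω = √(g/(L cosθ)) = √(9.8/(2.81 × 0.5225)) = √6.675 = 2.584 rad/s.
Period = 2π/ω = 2.432 s.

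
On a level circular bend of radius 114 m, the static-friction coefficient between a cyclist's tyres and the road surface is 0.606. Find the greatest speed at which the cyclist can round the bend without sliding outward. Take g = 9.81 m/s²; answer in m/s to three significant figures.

On a flat curve, static friction is the only horizontal force, so it must supply the full centripetal force: μ_s m g = m v²/r.
Mass cancels: v_max = √(μ_s g r) = √(0.606 × 9.81 × 114) = √677.7 = 26.03 m/s.

26.0 m/s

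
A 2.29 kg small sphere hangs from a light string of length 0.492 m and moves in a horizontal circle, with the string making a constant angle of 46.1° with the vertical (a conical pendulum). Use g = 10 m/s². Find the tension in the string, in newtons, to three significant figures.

Vertically the bob has no acceleration, so T cosθ = mg.
T = mg/cosθ = 2.29 × 10.0 / cos 46.1° = 22.90/0.6934 = 33.03 N.

33.0 N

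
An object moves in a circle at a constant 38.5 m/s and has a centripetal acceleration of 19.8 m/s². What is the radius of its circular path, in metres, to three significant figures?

74.9 m

a_c = v²/r ⇒ r = v²/a_c = (38.5)²/19.8 = 1482/19.8 = 74.86 m.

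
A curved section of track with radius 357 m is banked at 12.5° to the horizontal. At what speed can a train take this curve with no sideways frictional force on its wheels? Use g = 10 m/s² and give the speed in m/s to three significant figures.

28.1 m/s

On a frictionless banked curve, N sinθ = mv²/r and N cosθ = mg, so tanθ = v²/(rg).
v = √(r g tanθ) = √(357 × 10.0 × tan 12.5°) = √(357 × 10.0 × 0.2217) = √791.4 = 28.13 m/s.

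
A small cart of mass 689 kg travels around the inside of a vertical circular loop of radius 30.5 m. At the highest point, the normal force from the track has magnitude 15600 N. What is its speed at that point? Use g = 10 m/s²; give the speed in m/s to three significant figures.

31.6 m/s

At the top, N + mg = mv²/r, so v = √(r(N/m + g)) = √(30.5 × (15600/689 + 10.0)) = √(30.5 × 32.64) = √995.6 = 31.55 m/s.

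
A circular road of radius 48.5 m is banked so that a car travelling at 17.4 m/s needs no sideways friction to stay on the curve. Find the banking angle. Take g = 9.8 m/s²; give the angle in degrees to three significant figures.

32.5°

With no friction, the horizontal component of the normal force provides the centripetal force: N sinθ = mv²/r, while N cosθ = mg vertically.
Dividing: tanθ = v²/(r g) = (17.4)²/(48.5 × 9.8) = 302.8/475.3 = 0.6370.
θ = arctan(0.6370) = 32.50°.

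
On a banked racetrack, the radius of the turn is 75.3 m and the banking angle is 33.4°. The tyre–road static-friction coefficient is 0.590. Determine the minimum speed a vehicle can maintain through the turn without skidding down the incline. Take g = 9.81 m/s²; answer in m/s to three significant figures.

At the minimum speed, friction acts up the slope at its limiting value f = μN. Radially (horizontal, toward centre): N sinθ − μN cosθ = mv²/r. Vertically: N cosθ + μN sinθ = mg.
Dividing: v² = r g (sinθ − μcosθ)/(cosθ + μsinθ).
sinθ − μcosθ = 0.5505 − 0.590×0.8348 = 0.05792; cosθ + μsinθ = 0.8348 + 0.590×0.5505 = 1.160.
v² = 75.3 × 9.81 × 0.05792/1.160 = 36.90 m²/s², so v = 6.074 m/s.

6.07 m/s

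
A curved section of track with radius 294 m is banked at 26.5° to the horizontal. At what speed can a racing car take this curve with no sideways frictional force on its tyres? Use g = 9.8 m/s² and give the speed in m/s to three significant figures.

On a frictionless banked curve, N sinθ = mv²/r and N cosθ = mg, so tanθ = v²/(rg).
v = √(r g tanθ) = √(294 × 9.8 × tan 26.5°) = √(294 × 9.8 × 0.4986) = √1437 = 37.90 m/s.

37.9 m/s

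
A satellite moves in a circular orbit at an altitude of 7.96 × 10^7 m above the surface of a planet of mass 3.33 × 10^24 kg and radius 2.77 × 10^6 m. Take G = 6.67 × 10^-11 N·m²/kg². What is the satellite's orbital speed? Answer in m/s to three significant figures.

1640 m/s

Orbital radius r = R + h = 2.77 × 10^6 + 7.96 × 10^7 = 8.237 × 10^7 m.
Gravity supplies the centripetal force: G M m / r² = m v² / r, so v = √(GM/r).
v = √(6.67 × 10^-11 × 3.33 × 10^24 / 8.237 × 10^7) = √(2.697 × 10^6) = 1642 m/s.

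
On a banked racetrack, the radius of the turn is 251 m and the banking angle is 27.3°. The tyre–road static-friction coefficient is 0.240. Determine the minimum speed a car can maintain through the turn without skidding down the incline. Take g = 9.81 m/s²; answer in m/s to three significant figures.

At the minimum speed, friction acts up the slope at its limiting value f = μN. Radially (horizontal, toward centre): N sinθ − μN cosθ = mv²/r. Vertically: N cosθ + μN sinθ = mg.
Dividing: v² = r g (sinθ − μcosθ)/(cosθ + μsinθ).
sinθ − μcosθ = 0.4586 − 0.240×0.8886 = 0.2454; cosθ + μsinθ = 0.8886 + 0.240×0.4586 = 0.9987.
v² = 251 × 9.81 × 0.2454/0.9987 = 605.0 m²/s², so v = 24.60 m/s.

24.6 m/s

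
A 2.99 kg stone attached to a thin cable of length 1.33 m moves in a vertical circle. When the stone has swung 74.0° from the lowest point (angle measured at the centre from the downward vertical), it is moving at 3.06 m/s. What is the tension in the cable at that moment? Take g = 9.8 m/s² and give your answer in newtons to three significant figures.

Take the radial direction toward the centre of the circle as positive. The component of the weight along the string toward the centre is −mg cos φ (φ measured from the bottom), so Newton's second law along the string gives T − mg cos φ = m v²/r.
cos 74.0° = 0.2756, so T = m(v²/r + g cos φ) = 2.99 × ((3.06)²/1.33 + 9.8 × 0.2756) = 2.99 × (7.040 + (2.701)) = 2.99 × 9.742 = 29.13 N.

29.1 N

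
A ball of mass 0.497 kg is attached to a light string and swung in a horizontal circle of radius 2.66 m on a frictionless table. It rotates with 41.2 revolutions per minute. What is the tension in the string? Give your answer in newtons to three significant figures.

24.6 N

ω = 41.2 rev/min × 2π/60 = 4.314 rad/s, so v = ωr = 4.314 × 2.66 = 11.48 m/s.
The tension is the only horizontal force, so it supplies the full centripetal force: T = m v²/r = 0.497 × (11.48)²/2.66 = 0.497 × 131.7/2.66 = 24.61 N.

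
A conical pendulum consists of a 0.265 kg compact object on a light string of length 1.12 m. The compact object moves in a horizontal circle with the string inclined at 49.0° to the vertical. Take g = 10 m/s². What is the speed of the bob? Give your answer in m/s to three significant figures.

The radius of the circle is r = L sinθ = 1.12 × sin 49.0° = 0.8453 m.
Horizontally T sinθ = mv²/r and vertically T cosθ = mg, so tanθ = v²/(rg).
v = √(r g tanθ) = √(0.8453 × 10.0 × 1.150) = √9.724 = 3.118 m/s.

3.12 m/s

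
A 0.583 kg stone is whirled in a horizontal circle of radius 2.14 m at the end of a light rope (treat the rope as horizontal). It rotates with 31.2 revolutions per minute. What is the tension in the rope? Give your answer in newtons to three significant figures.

13.3 N

ω = 31.2 rev/min × 2π/60 = 3.267 rad/s, so v = ωr = 3.267 × 2.14 = 6.992 m/s.
The tension is the only horizontal force, so it supplies the full centripetal force: T = m v²/r = 0.583 × (6.992)²/2.14 = 0.583 × 48.89/2.14 = 13.32 N.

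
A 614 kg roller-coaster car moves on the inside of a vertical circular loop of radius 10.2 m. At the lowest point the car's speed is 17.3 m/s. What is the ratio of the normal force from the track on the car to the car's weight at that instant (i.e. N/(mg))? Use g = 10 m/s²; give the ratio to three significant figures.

At the bottom, N − mg = mv²/r, so N = m(v²/r + g) and N/(mg) = v²/(rg) + 1 = (17.3)²/(10.2 × 10.0) + 1 = 2.934 + 1 = 3.934.

3.93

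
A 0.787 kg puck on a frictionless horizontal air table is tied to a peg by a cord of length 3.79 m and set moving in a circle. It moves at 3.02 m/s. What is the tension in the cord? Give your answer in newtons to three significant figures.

The tension is the only horizontal force, so it supplies the full centripetal force: T = m v²/r = 0.787 × (3.020)²/3.79 = 0.787 × 9.120/3.79 = 1.894 N.

1.89 N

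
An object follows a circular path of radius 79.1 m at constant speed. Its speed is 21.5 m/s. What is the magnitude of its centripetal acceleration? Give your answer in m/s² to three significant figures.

a_c = v²/r = (21.50)²/79.1 = 462.2/79.1 = 5.844 m/s².

5.84 m/s²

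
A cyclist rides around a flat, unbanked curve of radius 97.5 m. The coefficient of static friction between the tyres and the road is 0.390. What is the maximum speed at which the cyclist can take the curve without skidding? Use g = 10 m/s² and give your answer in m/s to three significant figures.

19.5 m/s

On a flat curve, static friction is the only horizontal force, so it must supply the full centripetal force: μ_s m g = m v²/r.
Mass cancels: v_max = √(μ_s g r) = √(0.390 × 10.0 × 97.5) = √380.3 = 19.50 m/s.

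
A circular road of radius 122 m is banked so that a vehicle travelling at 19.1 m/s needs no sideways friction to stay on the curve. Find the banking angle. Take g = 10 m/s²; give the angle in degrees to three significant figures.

With no friction, the horizontal component of the normal force provides the centripetal force: N sinθ = mv²/r, while N cosθ = mg vertically.
Dividing: tanθ = v²/(r g) = (19.1)²/(122 × 10.0) = 364.8/1220 = 0.2990.
θ = arctan(0.2990) = 16.65°.

16.6°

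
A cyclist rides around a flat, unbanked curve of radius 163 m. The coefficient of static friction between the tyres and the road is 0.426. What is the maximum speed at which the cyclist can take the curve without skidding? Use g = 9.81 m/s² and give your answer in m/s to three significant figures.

Friction provides the centripetal force on a flat curve. At maximum speed it is at its limiting value: μ_s m g = m v²/r.
Mass cancels: v_max = √(μ_s g r) = √(0.426 × 9.81 × 163) = √681.2 = 26.10 m/s.

26.1 m/s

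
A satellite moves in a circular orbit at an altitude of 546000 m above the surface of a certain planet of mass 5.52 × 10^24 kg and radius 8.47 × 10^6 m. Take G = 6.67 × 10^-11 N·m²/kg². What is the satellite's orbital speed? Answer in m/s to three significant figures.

6390 m/s

Orbital radius r = R + h = 8.47 × 10^6 + 546000 = 9.016 × 10^6 m.
Gravity supplies the centripetal force: G M m / r² = m v² / r, so v = √(GM/r).
v = √(6.67 × 10^-11 × 5.52 × 10^24 / 9.016 × 10^6) = √(4.084 × 10^7) = 6390 m/s.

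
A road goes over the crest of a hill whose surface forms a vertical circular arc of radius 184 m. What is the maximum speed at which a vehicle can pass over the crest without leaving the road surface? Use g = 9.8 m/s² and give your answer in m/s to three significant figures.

At the crest the centre of the circle is below the vehicle, so the net downward (centripetal) force is mg − N = mv²/r.
The vehicle leaves the road when N → 0, giving v_max = √(g r) = √(9.8 × 184) = 42.46 m/s.

42.5 m/s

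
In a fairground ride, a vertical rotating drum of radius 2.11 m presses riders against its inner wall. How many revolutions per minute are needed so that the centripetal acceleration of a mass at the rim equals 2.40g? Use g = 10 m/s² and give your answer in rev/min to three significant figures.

Require ω²r = 2.40g, so ω = √(2.40 × 10.0/2.11) = 3.373 rad/s.
In rev/min: ω × 60/(2π) = 3.373 × 60/(2π) = 32.21 rev/min.

32.2 rev/min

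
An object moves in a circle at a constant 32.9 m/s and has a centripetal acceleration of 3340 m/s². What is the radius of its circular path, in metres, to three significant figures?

0.324 m

a_c = v²/r ⇒ r = v²/a_c = (32.9)²/3340 = 1082/3340 = 0.3241 m.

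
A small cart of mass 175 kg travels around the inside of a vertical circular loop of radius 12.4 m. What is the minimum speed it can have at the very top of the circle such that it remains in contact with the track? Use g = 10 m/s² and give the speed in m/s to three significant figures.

At the top, both weight mg and N point toward the centre: N + mg = mv²/r.
At minimum speed N → 0, so mg = mv_min²/r ⇒ v_min = √(g r) = √(10.0 × 12.4) = 11.14 m/s.

11.1 m/s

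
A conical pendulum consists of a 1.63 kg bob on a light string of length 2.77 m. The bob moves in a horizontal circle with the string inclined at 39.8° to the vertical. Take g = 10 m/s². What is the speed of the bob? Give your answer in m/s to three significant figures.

The radius of the circle is r = L sinθ = 2.77 × sin 39.8° = 1.773 m.
Horizontally T sinθ = mv²/r and vertically T cosθ = mg, so tanθ = v²/(rg).
v = √(r g tanθ) = √(1.773 × 10.0 × 0.8332) = √14.77 = 3.844 m/s.

3.84 m/s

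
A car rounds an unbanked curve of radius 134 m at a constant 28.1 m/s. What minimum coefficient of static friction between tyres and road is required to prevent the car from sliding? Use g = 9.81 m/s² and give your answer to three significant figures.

0.601

Friction provides the centripetal force: μ_s m g = m v²/r, so μ_s = v²/(g r) = (28.10)²/(9.81 × 134) = 789.6/1315 = 0.6007.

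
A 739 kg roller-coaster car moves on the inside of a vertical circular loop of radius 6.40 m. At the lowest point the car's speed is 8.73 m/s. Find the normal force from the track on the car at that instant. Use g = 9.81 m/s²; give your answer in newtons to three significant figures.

16000 N

At the lowest point, N points up (toward the centre) and the weight mg points down (away from the centre), so the net inward force is N − mg = mv²/r.
N = m(v²/r + g) = 739 × ((8.73)²/6.40 + 9.81) = 739 × (11.91 + 9.81) = 739 × 21.72 = 16050 N.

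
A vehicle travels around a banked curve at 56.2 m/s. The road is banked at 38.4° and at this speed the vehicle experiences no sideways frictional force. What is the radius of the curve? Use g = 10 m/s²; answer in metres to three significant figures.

Frictionless banking: tanθ = v²/(rg), so r = v²/(g tanθ).
r = (56.2)²/(10.0 × tan 38.4°) = 3158/(10.0 × 0.7926) = 3158/7.926 = 398.5 m.

398 m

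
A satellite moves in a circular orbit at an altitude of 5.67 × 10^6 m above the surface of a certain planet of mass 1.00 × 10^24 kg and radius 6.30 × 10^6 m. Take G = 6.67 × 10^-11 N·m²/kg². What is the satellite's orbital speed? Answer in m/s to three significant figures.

2360 m/s

Orbital radius r = R + h = 6.30 × 10^6 + 5.67 × 10^6 = 1.197 × 10^7 m.
Gravity supplies the centripetal force: G M m / r² = m v² / r, so v = √(GM/r).
v = √(6.67 × 10^-11 × 1.00 × 10^24 / 1.197 × 10^7) = √(5.572 × 10^6) = 2361 m/s.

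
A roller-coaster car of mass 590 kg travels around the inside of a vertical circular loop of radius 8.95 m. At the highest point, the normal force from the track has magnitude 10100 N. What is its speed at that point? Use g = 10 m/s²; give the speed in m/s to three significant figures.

15.6 m/s

At the top, N + mg = mv²/r, so v = √(r(N/m + g)) = √(8.95 × (10100/590 + 10.0)) = √(8.95 × 27.12) = √242.7 = 15.58 m/s.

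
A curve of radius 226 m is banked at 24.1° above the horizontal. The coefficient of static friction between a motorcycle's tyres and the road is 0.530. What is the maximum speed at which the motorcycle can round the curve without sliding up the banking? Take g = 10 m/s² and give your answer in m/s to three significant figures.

At the maximum speed, friction acts down the slope at its limiting value f = μN. Radially (horizontal, toward centre): N sinθ + μN cosθ = mv²/r. Vertically: N cosθ − μN sinθ = mg.
Dividing: v² = r g (sinθ + μcosθ)/(cosθ − μsinθ).
sinθ + μcosθ = 0.4083 + 0.530×0.9128 = 0.8921; cosθ − μsinθ = 0.9128 − 0.530×0.4083 = 0.6964.
v² = 226 × 10.0 × 0.8921/0.6964 = 2895 m²/s², so v = 53.81 m/s.

53.8 m/s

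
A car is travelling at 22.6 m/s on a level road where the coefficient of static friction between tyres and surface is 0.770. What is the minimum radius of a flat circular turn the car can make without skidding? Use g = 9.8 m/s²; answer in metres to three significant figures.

67.7 m

At the limit, μ_s m g = m v²/r, so r_min = v²/(μ_s g) = (22.6)²/(0.770 × 9.8) = 510.8/7.546 = 67.69 m.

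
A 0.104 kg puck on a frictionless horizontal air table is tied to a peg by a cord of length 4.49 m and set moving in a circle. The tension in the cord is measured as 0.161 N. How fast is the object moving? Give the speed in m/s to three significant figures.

T = m v²/r ⇒ v = √(T r / m) = √(0.161 × 4.49 / 0.104) = √6.951 = 2.636 m/s.

2.64 m/s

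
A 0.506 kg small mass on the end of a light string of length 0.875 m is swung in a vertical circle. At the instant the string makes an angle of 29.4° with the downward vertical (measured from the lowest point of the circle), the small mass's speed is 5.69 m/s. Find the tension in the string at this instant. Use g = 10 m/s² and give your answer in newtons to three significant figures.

Take the radial direction toward the centre of the circle as positive. The component of the weight along the string toward the centre is −mg cos φ (φ measured from the bottom), so Newton's second law along the string gives T − mg cos φ = m v²/r.
cos 29.4° = 0.8712, so T = m(v²/r + g cos φ) = 0.506 × ((5.69)²/0.875 + 10.0 × 0.8712) = 0.506 × (37.00 + (8.712)) = 0.506 × 45.71 = 23.13 N.

23.1 N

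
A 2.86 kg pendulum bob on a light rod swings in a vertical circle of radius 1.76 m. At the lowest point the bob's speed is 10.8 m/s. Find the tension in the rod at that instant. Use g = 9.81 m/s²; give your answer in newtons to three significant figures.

At the lowest point, T points up (toward the centre) and the weight mg points down (away from the centre), so the net inward force is T − mg = mv²/r.
T = m(v²/r + g) = 2.86 × ((10.8)²/1.76 + 9.81) = 2.86 × (66.27 + 9.81) = 2.86 × 76.08 = 217.6 N.

218 N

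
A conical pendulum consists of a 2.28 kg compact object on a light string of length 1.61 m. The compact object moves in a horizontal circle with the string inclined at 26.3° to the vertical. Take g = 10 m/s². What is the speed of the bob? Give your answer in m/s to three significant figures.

The radius of the circle is r = L sinθ = 1.61 × sin 26.3° = 0.7133 m.
Horizontally T sinθ = mv²/r and vertically T cosθ = mg, so tanθ = v²/(rg).
v = √(r g tanθ) = √(0.7133 × 10.0 × 0.4942) = √3.526 = 1.878 m/s.

1.88 m/s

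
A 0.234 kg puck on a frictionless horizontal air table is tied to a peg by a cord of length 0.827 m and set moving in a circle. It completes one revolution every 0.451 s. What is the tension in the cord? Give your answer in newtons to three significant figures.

37.6 N

v = 2πr/T = 2π × 0.827/0.451 = 11.52 m/s.
The tension is the only horizontal force, so it supplies the full centripetal force: T = m v²/r = 0.234 × (11.52)²/0.827 = 0.234 × 132.7/0.827 = 37.56 N.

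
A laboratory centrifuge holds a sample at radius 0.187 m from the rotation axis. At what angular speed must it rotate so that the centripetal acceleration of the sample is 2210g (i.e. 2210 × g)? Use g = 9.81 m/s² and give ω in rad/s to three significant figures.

340 rad/s

Centripetal acceleration a_c = ω²r. Setting ω²r = 2210g:
ω = √(2210g / r) = √(2210 × 9.81 / 0.187) = √115900 = 340.5 rad/s.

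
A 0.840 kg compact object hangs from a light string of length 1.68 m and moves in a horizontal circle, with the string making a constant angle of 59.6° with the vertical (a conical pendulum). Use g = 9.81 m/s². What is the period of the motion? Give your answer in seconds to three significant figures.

1.85 s

r = L sinθ = 1.449 m. From T sinθ = mω²r and T cosθ = mg: tanθ = ω²r/g, so ω² = g tanθ / r = g/(L cosθ).
ω = √(g/(L cosθ)) = √(9.81/(1.68 × 0.5060)) = √11.54 = 3.397 rad/s.
Period = 2π/ω = 1.850 s.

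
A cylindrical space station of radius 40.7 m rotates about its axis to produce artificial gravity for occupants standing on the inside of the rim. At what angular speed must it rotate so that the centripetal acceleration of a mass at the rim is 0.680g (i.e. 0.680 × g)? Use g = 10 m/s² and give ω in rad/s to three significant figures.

0.409 rad/s

Centripetal acceleration a_c = ω²r. Setting ω²r = 0.680g:
ω = √(0.680g / r) = √(0.680 × 10.0 / 40.7) = √0.1671 = 0.4087 rad/s.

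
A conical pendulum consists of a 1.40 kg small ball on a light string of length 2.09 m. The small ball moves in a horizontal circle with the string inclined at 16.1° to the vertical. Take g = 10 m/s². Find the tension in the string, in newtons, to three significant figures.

Vertically the bob has no acceleration, so T cosθ = mg.
T = mg/cosθ = 1.40 × 10.0 / cos 16.1° = 14.00/0.9608 = 14.57 N.

14.6 N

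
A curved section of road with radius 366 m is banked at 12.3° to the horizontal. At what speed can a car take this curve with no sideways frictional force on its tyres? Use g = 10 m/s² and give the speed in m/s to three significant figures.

On a frictionless banked curve, N sinθ = mv²/r and N cosθ = mg, so tanθ = v²/(rg).
v = √(r g tanθ) = √(366 × 10.0 × tan 12.3°) = √(366 × 10.0 × 0.2180) = √798.0 = 28.25 m/s.

28.2 m/s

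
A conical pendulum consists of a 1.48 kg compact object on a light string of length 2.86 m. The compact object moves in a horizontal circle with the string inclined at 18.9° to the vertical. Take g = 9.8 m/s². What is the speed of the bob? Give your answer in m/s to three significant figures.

The radius of the circle is r = L sinθ = 2.86 × sin 18.9° = 0.9264 m.
Horizontally T sinθ = mv²/r and vertically T cosθ = mg, so tanθ = v²/(rg).
v = √(r g tanθ) = √(0.9264 × 9.8 × 0.3424) = √3.108 = 1.763 m/s.

1.76 m/s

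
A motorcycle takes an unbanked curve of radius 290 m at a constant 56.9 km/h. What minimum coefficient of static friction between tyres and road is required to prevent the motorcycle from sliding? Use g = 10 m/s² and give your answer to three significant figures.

0.0861

v = 56.9/3.6 = 15.81 m/s.
Friction provides the centripetal force: μ_s m g = m v²/r, so μ_s = v²/(g r) = (15.81)²/(10.0 × 290) = 249.8/2900 = 0.08614.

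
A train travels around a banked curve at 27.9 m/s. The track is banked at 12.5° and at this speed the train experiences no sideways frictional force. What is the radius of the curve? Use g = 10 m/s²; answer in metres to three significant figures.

351 m

Frictionless banking: tanθ = v²/(rg), so r = v²/(g tanθ).
r = (27.9)²/(10.0 × tan 12.5°) = 778.4/(10.0 × 0.2217) = 778.4/2.217 = 351.1 m.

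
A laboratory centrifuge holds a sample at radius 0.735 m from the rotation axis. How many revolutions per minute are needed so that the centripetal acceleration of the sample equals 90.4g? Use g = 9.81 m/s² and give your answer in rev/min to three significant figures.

Require ω²r = 90.4g, so ω = √(90.4 × 9.81/0.735) = 34.74 rad/s.
In rev/min: ω × 60/(2π) = 34.74 × 60/(2π) = 331.7 rev/min.

332 rev/min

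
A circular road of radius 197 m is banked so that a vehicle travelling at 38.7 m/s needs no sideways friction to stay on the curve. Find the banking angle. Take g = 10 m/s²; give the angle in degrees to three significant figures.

For a frictionless banked turn: horizontally N sinθ = mv²/r and vertically N cosθ = mg.
Dividing: tanθ = v²/(r g) = (38.7)²/(197 × 10.0) = 1498/1970 = 0.7602.
θ = arctan(0.7602) = 37.24°.

37.2°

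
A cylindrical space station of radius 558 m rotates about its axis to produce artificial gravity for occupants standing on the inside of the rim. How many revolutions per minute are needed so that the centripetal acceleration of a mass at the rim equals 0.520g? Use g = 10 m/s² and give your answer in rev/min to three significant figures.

Require ω²r = 0.520g, so ω = √(0.520 × 10.0/558) = 0.09653 rad/s.
In rev/min: ω × 60/(2π) = 0.09653 × 60/(2π) = 0.9218 rev/min.

0.922 rev/min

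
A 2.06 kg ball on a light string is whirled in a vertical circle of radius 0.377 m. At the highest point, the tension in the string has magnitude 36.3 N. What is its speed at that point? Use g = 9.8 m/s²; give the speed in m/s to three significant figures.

At the top, T + mg = mv²/r, so v = √(r(T/m + g)) = √(0.377 × (36.3/2.06 + 9.8)) = √(0.377 × 27.42) = √10.34 = 3.215 m/s.

3.22 m/s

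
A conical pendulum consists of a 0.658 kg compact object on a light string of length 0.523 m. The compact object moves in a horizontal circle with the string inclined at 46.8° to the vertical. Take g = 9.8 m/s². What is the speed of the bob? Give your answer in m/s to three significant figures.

The radius of the circle is r = L sinθ = 0.523 × sin 46.8° = 0.3813 m.
Horizontally T sinθ = mv²/r and vertically T cosθ = mg, so tanθ = v²/(rg).
v = √(r g tanθ) = √(0.3813 × 9.8 × 1.065) = √3.979 = 1.995 m/s.

1.99 m/s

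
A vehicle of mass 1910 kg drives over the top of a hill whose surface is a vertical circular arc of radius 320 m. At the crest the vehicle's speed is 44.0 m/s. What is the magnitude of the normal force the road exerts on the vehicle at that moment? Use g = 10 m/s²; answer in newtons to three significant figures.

At the crest the centripetal acceleration points downward (toward the centre of the arc), so mg − N = mv²/r.
N = m(g − v²/r) = 1910 × (10.0 − (44.0)²/320) = 1910 × (10.0 − 6.050) = 1910 × 3.950 = 7544 N.

7540 N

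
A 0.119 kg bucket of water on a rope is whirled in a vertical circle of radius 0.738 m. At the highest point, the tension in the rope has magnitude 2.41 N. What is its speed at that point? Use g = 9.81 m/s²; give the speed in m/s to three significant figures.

4.71 m/s

At the top, T + mg = mv²/r, so v = √(r(T/m + g)) = √(0.738 × (2.41/0.119 + 9.81)) = √(0.738 × 30.06) = √22.19 = 4.710 m/s.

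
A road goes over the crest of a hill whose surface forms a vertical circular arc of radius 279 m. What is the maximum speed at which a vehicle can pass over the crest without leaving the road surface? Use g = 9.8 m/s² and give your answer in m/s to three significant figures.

At the crest the centre of the circle is below the vehicle, so the net downward (centripetal) force is mg − N = mv²/r.
The vehicle leaves the road when N → 0, giving v_max = √(g r) = √(9.8 × 279) = 52.29 m/s.

52.3 m/s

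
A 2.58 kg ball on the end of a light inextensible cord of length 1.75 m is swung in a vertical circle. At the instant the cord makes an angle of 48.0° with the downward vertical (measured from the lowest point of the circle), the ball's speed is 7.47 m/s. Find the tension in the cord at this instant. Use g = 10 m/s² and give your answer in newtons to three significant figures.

99.5 N

Take the radial direction toward the centre of the circle as positive. The component of the weight along the string toward the centre is −mg cos φ (φ measured from the bottom), so Newton's second law along the string gives T − mg cos φ = m v²/r.
cos 48.0° = 0.6691, so T = m(v²/r + g cos φ) = 2.58 × ((7.47)²/1.75 + 10.0 × 0.6691) = 2.58 × (31.89 + (6.691)) = 2.58 × 38.58 = 99.53 N.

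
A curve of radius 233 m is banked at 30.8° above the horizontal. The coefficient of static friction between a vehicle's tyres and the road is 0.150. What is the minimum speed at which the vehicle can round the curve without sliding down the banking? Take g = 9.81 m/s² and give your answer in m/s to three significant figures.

30.6 m/s

At the minimum speed, friction acts up the slope at its limiting value f = μN. Radially (horizontal, toward centre): N sinθ − μN cosθ = mv²/r. Vertically: N cosθ + μN sinθ = mg.
Dividing: v² = r g (sinθ − μcosθ)/(cosθ + μsinθ).
sinθ − μcosθ = 0.5120 − 0.150×0.8590 = 0.3832; cosθ + μsinθ = 0.8590 + 0.150×0.5120 = 0.9358.
v² = 233 × 9.81 × 0.3832/0.9358 = 936.0 m²/s², so v = 30.59 m/s.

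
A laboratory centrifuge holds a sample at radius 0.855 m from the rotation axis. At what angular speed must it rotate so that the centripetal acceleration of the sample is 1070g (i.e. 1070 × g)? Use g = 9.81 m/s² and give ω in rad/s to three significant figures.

111 rad/s

Centripetal acceleration a_c = ω²r. Setting ω²r = 1070g:
ω = √(1070g / r) = √(1070 × 9.81 / 0.855) = √12280 = 110.8 rad/s.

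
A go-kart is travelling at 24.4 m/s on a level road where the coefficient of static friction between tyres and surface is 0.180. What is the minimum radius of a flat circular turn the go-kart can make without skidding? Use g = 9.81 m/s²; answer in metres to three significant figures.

337 m

At the limit, μ_s m g = m v²/r, so r_min = v²/(μ_s g) = (24.4)²/(0.180 × 9.81) = 595.4/1.766 = 337.2 m.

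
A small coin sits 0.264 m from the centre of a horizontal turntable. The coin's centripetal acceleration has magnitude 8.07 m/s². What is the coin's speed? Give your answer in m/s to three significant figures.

1.46 m/s

a_c = v²/r ⇒ v = √(a_c · r) = √(8.07 × 0.264) = √2.130 = 1.460 m/s.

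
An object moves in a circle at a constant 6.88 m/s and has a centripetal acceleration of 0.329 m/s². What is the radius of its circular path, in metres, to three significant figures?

a_c = v²/r ⇒ r = v²/a_c = (6.88)²/0.329 = 47.33/0.329 = 143.9 m.

144 m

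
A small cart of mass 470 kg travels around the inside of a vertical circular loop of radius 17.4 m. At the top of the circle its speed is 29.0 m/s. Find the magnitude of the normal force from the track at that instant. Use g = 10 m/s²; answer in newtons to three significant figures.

At the top, both N and the weight mg point inward (toward the centre), so N + mg = mv²/r.
N = m(v²/r − g) = 470 × ((29.0)²/17.4 − 10.0) = 470 × (48.33 − 10.0) = 470 × 38.33 = 18020 N.

18000 N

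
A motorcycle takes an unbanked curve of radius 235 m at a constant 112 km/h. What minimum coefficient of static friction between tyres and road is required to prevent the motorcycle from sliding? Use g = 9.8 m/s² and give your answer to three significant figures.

v = 112/3.6 = 31.11 m/s.
Friction provides the centripetal force: μ_s m g = m v²/r, so μ_s = v²/(g r) = (31.11)²/(9.8 × 235) = 967.9/2303 = 0.4203.

0.420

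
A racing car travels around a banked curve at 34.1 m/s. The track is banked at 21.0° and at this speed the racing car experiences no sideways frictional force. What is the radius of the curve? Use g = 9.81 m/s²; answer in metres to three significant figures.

Frictionless banking: tanθ = v²/(rg), so r = v²/(g tanθ).
r = (34.1)²/(9.81 × tan 21.0°) = 1163/(9.81 × 0.3839) = 1163/3.766 = 308.8 m.

309 m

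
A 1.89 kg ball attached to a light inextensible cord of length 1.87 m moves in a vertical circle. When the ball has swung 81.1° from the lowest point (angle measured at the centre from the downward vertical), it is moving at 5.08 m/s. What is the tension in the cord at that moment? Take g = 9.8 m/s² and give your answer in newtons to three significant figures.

28.9 N

Take the radial direction toward the centre of the circle as positive. The component of the weight along the string toward the centre is −mg cos φ (φ measured from the bottom), so Newton's second law along the string gives T − mg cos φ = m v²/r.
cos 81.1° = 0.1547, so T = m(v²/r + g cos φ) = 1.89 × ((5.08)²/1.87 + 9.8 × 0.1547) = 1.89 × (13.80 + (1.516)) = 1.89 × 15.32 = 28.95 N.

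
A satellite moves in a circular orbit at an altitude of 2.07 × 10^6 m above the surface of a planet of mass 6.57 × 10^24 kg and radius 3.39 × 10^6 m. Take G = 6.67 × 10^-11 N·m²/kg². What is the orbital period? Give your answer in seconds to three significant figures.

3830 s

r = R + h = 3.39 × 10^6 + 2.07 × 10^6 = 5.460 × 10^6 m. Gravity provides the centripetal force: G M m / r² = m v² / r ⇒ v = √(GM/r) = 8959 m/s.
T = 2πr/v = 2π × 5.460 × 10^6 / 8959 = 3829 s.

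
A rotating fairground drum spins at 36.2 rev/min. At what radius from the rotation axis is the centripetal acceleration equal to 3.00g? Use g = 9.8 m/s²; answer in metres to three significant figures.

2.05 m

ω = 36.2 rev/min × 2π/60 = 3.791 rad/s.
a_c = ω²r = 3.00g ⇒ r = 3.00 × 9.8 / (3.791)² = 29.40/14.37 = 2.046 m.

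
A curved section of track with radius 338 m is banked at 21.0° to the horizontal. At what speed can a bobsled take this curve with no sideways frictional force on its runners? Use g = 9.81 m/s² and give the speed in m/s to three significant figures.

35.7 m/s

On a frictionless banked curve, N sinθ = mv²/r and N cosθ = mg, so tanθ = v²/(rg).
v = √(r g tanθ) = √(338 × 9.81 × tan 21.0°) = √(338 × 9.81 × 0.3839) = √1273 = 35.68 m/s.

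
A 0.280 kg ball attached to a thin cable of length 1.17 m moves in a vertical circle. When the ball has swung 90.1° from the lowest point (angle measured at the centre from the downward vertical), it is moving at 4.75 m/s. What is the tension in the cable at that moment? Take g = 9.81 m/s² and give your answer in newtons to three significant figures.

5.39 N

Take the radial direction toward the centre of the circle as positive. The component of the weight along the string toward the centre is −mg cos φ (φ measured from the bottom), so Newton's second law along the string gives T − mg cos φ = m v²/r.
cos 90.1° = -0.001745, so T = m(v²/r + g cos φ) = 0.280 × ((4.75)²/1.17 + 9.81 × -0.001745) = 0.280 × (19.28 + (-0.01712)) = 0.280 × 19.27 = 5.395 N.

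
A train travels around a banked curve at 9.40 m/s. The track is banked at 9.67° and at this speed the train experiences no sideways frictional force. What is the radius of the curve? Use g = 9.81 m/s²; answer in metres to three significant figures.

Frictionless banking: tanθ = v²/(rg), so r = v²/(g tanθ).
r = (9.40)²/(9.81 × tan 9.67°) = 88.36/(9.81 × 0.1704) = 88.36/1.672 = 52.86 m.

52.9 m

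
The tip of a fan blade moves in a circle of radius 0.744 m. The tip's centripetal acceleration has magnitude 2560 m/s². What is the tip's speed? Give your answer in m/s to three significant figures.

43.6 m/s

a_c = v²/r ⇒ v = √(a_c · r) = √(2560 × 0.744) = √1905 = 43.64 m/s.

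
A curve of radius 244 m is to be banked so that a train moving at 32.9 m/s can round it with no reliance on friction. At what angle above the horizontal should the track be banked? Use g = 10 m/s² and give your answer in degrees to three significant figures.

23.9°

With no friction, the horizontal component of the normal force provides the centripetal force: N sinθ = mv²/r, while N cosθ = mg vertically.
Dividing: tanθ = v²/(r g) = (32.9)²/(244 × 10.0) = 1082/2440 = 0.4436.
θ = arctan(0.4436) = 23.92°.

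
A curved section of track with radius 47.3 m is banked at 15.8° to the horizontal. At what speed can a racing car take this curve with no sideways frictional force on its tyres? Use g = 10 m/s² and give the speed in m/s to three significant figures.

On a frictionless banked curve, N sinθ = mv²/r and N cosθ = mg, so tanθ = v²/(rg).
v = √(r g tanθ) = √(47.3 × 10.0 × tan 15.8°) = √(47.3 × 10.0 × 0.2830) = √133.8 = 11.57 m/s.

11.6 m/s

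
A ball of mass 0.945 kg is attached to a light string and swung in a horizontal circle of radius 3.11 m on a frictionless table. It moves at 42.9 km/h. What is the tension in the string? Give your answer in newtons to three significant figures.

v = 42.9 km/h = 42.9/3.6 = 11.92 m/s.
The tension is the only horizontal force, so it supplies the full centripetal force: T = m v²/r = 0.945 × (11.92)²/3.11 = 0.945 × 142.0/3.11 = 43.15 N.

43.2 N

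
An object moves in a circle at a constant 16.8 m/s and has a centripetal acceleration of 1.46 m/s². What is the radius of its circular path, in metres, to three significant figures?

a_c = v²/r ⇒ r = v²/a_c = (16.8)²/1.46 = 282.2/1.46 = 193.3 m.

193 m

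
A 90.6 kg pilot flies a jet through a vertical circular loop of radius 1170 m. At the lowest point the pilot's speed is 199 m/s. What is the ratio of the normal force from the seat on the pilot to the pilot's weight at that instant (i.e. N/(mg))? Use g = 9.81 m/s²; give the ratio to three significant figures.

4.45

At the bottom, N − mg = mv²/r, so N = m(v²/r + g) and N/(mg) = v²/(rg) + 1 = (199)²/(1170 × 9.81) + 1 = 3.450 + 1 = 4.450.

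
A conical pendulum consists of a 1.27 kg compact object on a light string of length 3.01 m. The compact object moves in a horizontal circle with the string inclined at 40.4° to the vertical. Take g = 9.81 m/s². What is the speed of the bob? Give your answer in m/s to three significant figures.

The radius of the circle is r = L sinθ = 3.01 × sin 40.4° = 1.951 m.
Horizontally T sinθ = mv²/r and vertically T cosθ = mg, so tanθ = v²/(rg).
v = √(r g tanθ) = √(1.951 × 9.81 × 0.8511) = √16.29 = 4.036 m/s.

4.04 m/s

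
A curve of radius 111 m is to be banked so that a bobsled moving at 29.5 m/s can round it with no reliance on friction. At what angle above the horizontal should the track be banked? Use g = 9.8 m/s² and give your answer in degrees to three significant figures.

With no friction, the horizontal component of the normal force provides the centripetal force: N sinθ = mv²/r, while N cosθ = mg vertically.
Dividing: tanθ = v²/(r g) = (29.5)²/(111 × 9.8) = 870.2/1088 = 0.8000.
θ = arctan(0.8000) = 38.66°.

38.7°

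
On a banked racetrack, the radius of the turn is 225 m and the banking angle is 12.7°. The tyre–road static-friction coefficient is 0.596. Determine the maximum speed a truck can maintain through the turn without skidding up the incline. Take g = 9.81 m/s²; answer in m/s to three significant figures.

At the maximum speed, friction acts down the slope at its limiting value f = μN. Radially (horizontal, toward centre): N sinθ + μN cosθ = mv²/r. Vertically: N cosθ − μN sinθ = mg.
Dividing: v² = r g (sinθ + μcosθ)/(cosθ − μsinθ).
sinθ + μcosθ = 0.2198 + 0.596×0.9755 = 0.8013; cosθ − μsinθ = 0.9755 − 0.596×0.2198 = 0.8445.
v² = 225 × 9.81 × 0.8013/0.8445 = 2094 m²/s², so v = 45.76 m/s.

45.8 m/s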